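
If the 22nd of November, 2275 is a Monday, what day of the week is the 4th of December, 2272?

Wednesday

Count forward from the earlier date (December 4, 2272) to the later (November 22, 2275):
December 4, 2272 → December 4, 2273: 365 days.
December 4, 2273 → December 4, 2274: 365 days.
December 2274: 31 − 4 = 27 days remain.
Then 10 full months totalling 304 days.
November 1–22, 2275: 22 days.
Residual: 353 days.
Total: 1083 days.
1083 mod 7 = 5, so 5 days before Monday is Wednesday.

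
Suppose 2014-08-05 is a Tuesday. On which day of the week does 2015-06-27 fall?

Day-of-year of August 5, 2014: 217.
Day-of-year of June 27, 2015: 178.
2014 has 365 days, so 365 − 217 = 148 days remain in 2014.
Total: 148 + 178 = 326 days.
326 mod 7 = 4, so 4 days after Tuesday is Saturday.

Saturday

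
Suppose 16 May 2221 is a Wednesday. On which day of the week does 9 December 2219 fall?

Thursday

Count forward from the earlier date (December 9, 2219) to the later (May 16, 2221):
December 2219: 31 − 9 = 22 days remain.
Then 16 full months totalling 486 days.
May 1–16, 2221: 16 days.
Total: 22 + 486 + 16 = 524 days.
524 mod 7 = 6, so 6 days before Wednesday is Thursday.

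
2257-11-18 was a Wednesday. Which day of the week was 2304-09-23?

From November 18, 2257 to November 18, 2303: 46 years, of which 10 contain a Feb 29 — 36×365 + 10×366 = 16800 days.
(2300 is not a leap year (divisible by 100 but not 400).)
November 2303: 30 − 18 = 12 days remain.
Then 9 full months totalling 275 days.
September 1–23, 2304: 23 days.
Residual: 310 days.
Total: 17110 days.
17110 mod 7 = 2, so 2 days after Wednesday is Friday.

Friday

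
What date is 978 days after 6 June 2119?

8 February 2122

Count 978 days after June 6, 2119:
June 6, 2119 → June 6, 2120: 366 days (2120 is a leap year).
June 6, 2120 → June 6, 2121: 365 days.
June 2121: 30 − 6 = 24 days remain.
Then July (31), August (31), September (30), October (31), November (30), December (31), January (31): 31 + 31 + 30 + 31 + 30 + 31 + 31 = 215 days.
February 1–8, 2122: 8 days (2122 is not a leap year).
Residual: 247 days.
Total: 978 days.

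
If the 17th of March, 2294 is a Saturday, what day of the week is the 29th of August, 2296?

Day-of-year of March 17, 2294: 76.
Day-of-year of August 29, 2296: 242.
2294 has 365 days, so 365 − 76 = 289 days remain in 2294.
Full years: 2295: 365. Sum = 365.
Total: 289 + 365 + 242 = 896 days.
896 is a multiple of 7, so the 29th of August, 2296 falls on the same weekday: Saturday.

Saturday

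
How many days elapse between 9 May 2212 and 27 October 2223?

Day-of-year of May 9, 2212: 130.
Day-of-year of October 27, 2223: 300.
2212 has 366 days, so 366 − 130 = 236 days remain in 2212.
Full years 2213–2222: 8 common + 2 leap = 8×365 + 2×366 = 3652 days.
Total: 236 + 3652 + 300 = 4188 days.

4188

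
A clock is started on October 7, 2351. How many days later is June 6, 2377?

9374

Day-of-year of October 7, 2351: 280.
Day-of-year of June 6, 2377: 157.
2351 has 365 days, so 365 − 280 = 85 days remain in 2351.
Full years 2352–2376: 18 common + 7 leap = 18×365 + 7×366 = 9132 days.
Total: 85 + 9132 + 157 = 9374 days.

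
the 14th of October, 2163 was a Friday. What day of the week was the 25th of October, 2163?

Tuesday

Within October 2163: 25 − 14 = 11 days.
11 mod 7 = 4, so 4 days after Friday is Tuesday.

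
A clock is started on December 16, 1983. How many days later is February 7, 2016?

11741

Day-of-year of December 16, 1983: 350.
Day-of-year of February 7, 2016: 38.
1983 has 365 days, so 365 − 350 = 15 days remain in 1983.
Full years 1984–2015: 24 common + 8 leap = 24×365 + 8×366 = 11688 days.
Total: 15 + 11688 + 38 = 11741 days.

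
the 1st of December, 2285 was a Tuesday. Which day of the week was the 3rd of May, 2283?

Count forward from the earlier date (May 3, 2283) to the later (December 1, 2285):
Day-of-year of May 3, 2283: 123.
Day-of-year of December 1, 2285: 335.
2283 has 365 days, so 365 − 123 = 242 days remain in 2283.
Full years: 2284: 366. Sum = 366.
Total: 242 + 366 + 335 = 943 days.
943 mod 7 = 5, so 5 days before Tuesday is Thursday.

Thursday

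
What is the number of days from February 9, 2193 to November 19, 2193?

February 2193: 28 − 9 = 19 days remain (2193 is not a leap year, so February has 28 days).
Then March (31), April (30), May (31), June (30), July (31), August (31), September (30), October (31): 31 + 30 + 31 + 30 + 31 + 31 + 30 + 31 = 245 days.
November 1–19, 2193: 19 days.
Total: 19 + 245 + 19 = 283 days.

283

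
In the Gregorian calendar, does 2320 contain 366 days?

Yes

2320 is a leap year.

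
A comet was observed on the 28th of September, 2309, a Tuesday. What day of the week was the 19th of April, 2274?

Sunday

Count forward from the earlier date (April 19, 2274) to the later (September 28, 2309):
From April 19, 2274 to April 19, 2309: 35 years, of which 8 contain a Feb 29 — 27×365 + 8×366 = 12783 days.
(2300 is not a leap year (divisible by 100 but not 400).)
April 2309: 30 − 19 = 11 days remain.
Then May (31), June (30), July (31), August (31): 31 + 30 + 31 + 31 = 123 days.
September 1–28, 2309: 28 days.
Residual: 162 days.
Total: 12945 days.
12945 mod 7 = 2, so 2 days before Tuesday is Sunday.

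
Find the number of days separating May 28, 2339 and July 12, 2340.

May 2339: 31 − 28 = 3 days remain.
Then 13 full months totalling 396 days.
July 1–12, 2340: 12 days.
Total: 3 + 396 + 12 = 411 days.

411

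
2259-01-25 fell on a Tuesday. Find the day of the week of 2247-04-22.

Count forward from the earlier date (April 22, 2247) to the later (January 25, 2259):
From April 22, 2247 to April 22, 2258: 11 years, of which 3 contain a Feb 29 — 8×365 + 3×366 = 4018 days.
April 2258: 30 − 22 = 8 days remain.
Then May (31), June (30), July (31), August (31), September (30), October (31), November (30), December (31): 31 + 30 + 31 + 31 + 30 + 31 + 30 + 31 = 245 days.
January 1–25, 2259: 25 days.
Residual: 278 days.
Total: 4296 days.
4296 mod 7 = 5, so 5 days before Tuesday is Thursday.

Thursday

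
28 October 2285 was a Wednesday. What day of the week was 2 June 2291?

Tuesday

October 28, 2285 → October 28, 2286: 365 days.
October 28, 2286 → October 28, 2287: 365 days.
October 28, 2287 → October 28, 2288: 366 days (2288 is a leap year).
October 28, 2288 → October 28, 2289: 365 days.
October 28, 2289 → October 28, 2290: 365 days.
October 2290: 31 − 28 = 3 days remain.
Then November (30), December (31), January (31), February 2291 (28), March (31), April (30), May (31): 30 + 31 + 31 + 28 + 31 + 30 + 31 = 212 days.
June 1–2, 2291: 2 days.
Residual: 217 days.
Total: 2043 days.
2043 mod 7 = 6, so 6 days after Wednesday is Tuesday.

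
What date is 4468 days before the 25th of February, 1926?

the 2nd of December, 1913

Count 4468 days before February 25, 1926:
Day-of-year of December 2, 1913: 336.
Day-of-year of February 25, 1926: 56.
1913 has 365 days, so 365 − 336 = 29 days remain in 1913.
Full years 1914–1925: 9 common + 3 leap = 9×365 + 3×366 = 4383 days.
Total: 29 + 4383 + 56 = 4468 days.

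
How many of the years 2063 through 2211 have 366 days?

35

Years divisible by 4: 2064, 2068, …, 2208 — 37 in all.
Of these, 2100, 2200 are divisible by 100 but not 400, so not leap.
Leap years: 37 − 2 = 35.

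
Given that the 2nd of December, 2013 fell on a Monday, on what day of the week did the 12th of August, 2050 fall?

Friday

From December 2, 2013 to December 2, 2049: 36 years, of which 9 contain a Feb 29 — 27×365 + 9×366 = 13149 days.
December 2049: 31 − 2 = 29 days remain.
Then January (31), February 2050 (28), March (31), April (30), May (31), June (30), July (31): 31 + 28 + 31 + 30 + 31 + 30 + 31 = 212 days.
August 1–12, 2050: 12 days.
Residual: 253 days.
Total: 13402 days.
13402 mod 7 = 4, so 4 days after Monday is Friday.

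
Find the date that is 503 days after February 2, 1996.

June 19, 1997

Count 503 days after February 2, 1996:
February 1996: 29 − 2 = 27 days remain (1996 is a leap year, so February has 29 days).
Then 15 full months totalling 457 days.
June 1–19, 1997: 19 days.
Total: 27 + 457 + 19 = 503 days.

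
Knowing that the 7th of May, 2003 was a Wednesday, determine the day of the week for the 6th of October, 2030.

From May 7, 2003 to May 7, 2030: 27 years, of which 7 contain a Feb 29 — 20×365 + 7×366 = 9862 days.
May 2030: 31 − 7 = 24 days remain.
Then June (30), July (31), August (31), September (30): 30 + 31 + 31 + 30 = 122 days.
October 1–6, 2030: 6 days.
Residual: 152 days.
Total: 10014 days.
10014 mod 7 = 4, so 4 days after Wednesday is Sunday.

Sunday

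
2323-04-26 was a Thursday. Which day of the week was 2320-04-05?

Monday

Count forward from the earlier date (April 5, 2320) to the later (April 26, 2323):
April 5, 2320 → April 5, 2321: 365 days.
April 5, 2321 → April 5, 2322: 365 days.
April 5, 2322 → April 5, 2323: 365 days.
Within April 2323: 26 − 5 = 21 days.
Total: 1116 days.
1116 mod 7 = 3, so 3 days before Thursday is Monday.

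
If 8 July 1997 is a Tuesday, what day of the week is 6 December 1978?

Wednesday

Count forward from the earlier date (December 6, 1978) to the later (July 8, 1997):
Day-of-year of December 6, 1978: 340.
Day-of-year of July 8, 1997: 189.
1978 has 365 days, so 365 − 340 = 25 days remain in 1978.
Full years 1979–1996: 13 common + 5 leap = 13×365 + 5×366 = 6575 days.
Total: 25 + 6575 + 189 = 6789 days.
6789 mod 7 = 6, so 6 days before Tuesday is Wednesday.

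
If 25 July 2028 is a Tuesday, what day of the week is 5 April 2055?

Day-of-year of July 25, 2028: 207.
Day-of-year of April 5, 2055: 95.
2028 has 366 days, so 366 − 207 = 159 days remain in 2028.
Full years 2029–2054: 20 common + 6 leap = 20×365 + 6×366 = 9496 days.
Total: 159 + 9496 + 95 = 9750 days.
9750 mod 7 = 6, so 6 days after Tuesday is Monday.

Monday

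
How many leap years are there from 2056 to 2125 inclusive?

Years divisible by 4: 2056, 2060, …, 2124 — 18 in all.
Of these, 2100 is divisible by 100 but not 400, so not leap.
Leap years: 18 − 1 = 17.

17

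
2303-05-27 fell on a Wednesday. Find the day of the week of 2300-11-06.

Count forward from the earlier date (November 6, 2300) to the later (May 27, 2303):
November 6, 2300 → November 6, 2301: 365 days.
November 6, 2301 → November 6, 2302: 365 days.
November 2302: 30 − 6 = 24 days remain.
Then December (31), January (31), February 2303 (28), March (31), April (30): 31 + 31 + 28 + 31 + 30 = 151 days.
May 1–27, 2303: 27 days.
Residual: 202 days.
Total: 932 days.
932 mod 7 = 1, so 1 day before Wednesday is Tuesday.

Tuesday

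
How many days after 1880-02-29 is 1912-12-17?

February 1880: 29 − 29 = 0 days remain (1880 is a leap year, so February has 29 days).
Then 393 full months totalling 11962 days.
December 1–17, 1912: 17 days.
Residual: 11979 days.
Total: 11979 days.

11979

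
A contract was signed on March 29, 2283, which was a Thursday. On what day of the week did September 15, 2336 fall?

Tuesday

Day-of-year of March 29, 2283: 88.
Day-of-year of September 15, 2336: 259.
2283 has 365 days, so 365 − 88 = 277 days remain in 2283.
Full years 2284–2335: 40 common + 12 leap = 40×365 + 12×366 = 18992 days.
Total: 277 + 18992 + 259 = 19528 days.
19528 mod 7 = 5, so 5 days after Thursday is Tuesday.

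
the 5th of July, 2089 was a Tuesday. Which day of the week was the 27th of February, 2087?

Count forward from the earlier date (February 27, 2087) to the later (July 5, 2089):
February 27, 2087 → February 27, 2088: 365 days.
February 27, 2088 → February 27, 2089: 366 days (2088 is a leap year).
February 2089: 28 − 27 = 1 day remains (2089 is not a leap year, so February has 28 days).
Then March (31), April (30), May (31), June (30): 31 + 30 + 31 + 30 = 122 days.
July 1–5, 2089: 5 days.
Residual: 128 days.
Total: 859 days.
859 mod 7 = 5, so 5 days before Tuesday is Thursday.

Thursday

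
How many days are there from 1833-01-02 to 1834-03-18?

January 1833: 31 − 2 = 29 days remain.
Then 13 full months totalling 393 days.
March 1–18, 1834: 18 days.
Total: 29 + 393 + 18 = 440 days.

440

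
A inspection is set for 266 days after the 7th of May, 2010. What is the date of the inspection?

the 28th of January, 2011

Count 266 days after May 7, 2010:
May 2010: 31 − 7 = 24 days remain.
Then June (30), July (31), August (31), September (30), October (31), November (30), December (31): 30 + 31 + 31 + 30 + 31 + 30 + 31 = 214 days.
January 1–28, 2011: 28 days.
Total: 24 + 214 + 28 = 266 days.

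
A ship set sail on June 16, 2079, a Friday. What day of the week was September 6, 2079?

Wednesday

June 2079: 30 − 16 = 14 days remain.
Then July (31), August (31): 31 + 31 = 62 days.
September 1–6, 2079: 6 days.
Total: 14 + 62 + 6 = 82 days.
82 mod 7 = 5, so 5 days after Friday is Wednesday.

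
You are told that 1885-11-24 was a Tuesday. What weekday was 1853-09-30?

Count forward from the earlier date (September 30, 1853) to the later (November 24, 1885):
From September 30, 1853 to September 30, 1885: 32 years, of which 8 contain a Feb 29 — 24×365 + 8×366 = 11688 days.
September 1885: 30 − 30 = 0 days remain.
Then October (31): 31 days.
November 1–24, 1885: 24 days.
Residual: 55 days.
Total: 11743 days.
11743 mod 7 = 4, so 4 days before Tuesday is Friday.

Friday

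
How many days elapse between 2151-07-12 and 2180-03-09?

Day-of-year of July 12, 2151: 193.
Day-of-year of March 9, 2180: 69.
2151 has 365 days, so 365 − 193 = 172 days remain in 2151.
Full years 2152–2179: 21 common + 7 leap = 21×365 + 7×366 = 10227 days.
Total: 172 + 10227 + 69 = 10468 days.

10468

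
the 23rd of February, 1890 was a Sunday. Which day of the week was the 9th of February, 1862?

Count forward from the earlier date (February 9, 1862) to the later (February 23, 1890):
From February 9, 1862 to February 9, 1890: 28 years, of which 7 contain a Feb 29 — 21×365 + 7×366 = 10227 days.
Within February 1890: 23 − 9 = 14 days.
Total: 10241 days.
10241 is a multiple of 7, so the 9th of February, 1862 falls on the same weekday: Sunday.

Sunday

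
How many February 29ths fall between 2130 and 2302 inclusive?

Years divisible by 4: 2132, 2136, …, 2300 — 43 in all.
Of these, 2200, 2300 are divisible by 100 but not 400, so not leap.
Leap years: 43 − 2 = 41.

41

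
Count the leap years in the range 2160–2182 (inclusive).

Years divisible by 4 in [2160, 2182]: 2160, 2164, 2168, 2172, 2176, 2180.
No century exceptions apply. Count: 6.

6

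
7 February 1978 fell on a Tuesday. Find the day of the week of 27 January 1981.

Tuesday

February 7, 1978 → February 7, 1979: 365 days.
February 7, 1979 → February 7, 1980: 365 days.
February 1980: 29 − 7 = 22 days remain (1980 is a leap year, so February has 29 days).
Then 10 full months totalling 306 days.
January 1–27, 1981: 27 days.
Residual: 355 days.
Total: 1085 days.
1085 is a multiple of 7, so 27 January 1981 falls on the same weekday: Tuesday.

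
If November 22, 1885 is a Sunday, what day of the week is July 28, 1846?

Count forward from the earlier date (July 28, 1846) to the later (November 22, 1885):
Day-of-year of July 28, 1846: 209.
Day-of-year of November 22, 1885: 326.
1846 has 365 days, so 365 − 209 = 156 days remain in 1846.
Full years 1847–1884: 28 common + 10 leap = 28×365 + 10×366 = 13880 days.
Total: 156 + 13880 + 326 = 14362 days.
14362 mod 7 = 5, so 5 days before Sunday is Tuesday.

Tuesday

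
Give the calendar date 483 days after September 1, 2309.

December 28, 2310

Count 483 days after September 1, 2309:
September 2309: 30 − 1 = 29 days remain.
Then 14 full months totalling 426 days.
December 1–28, 2310: 28 days.
Total: 29 + 426 + 28 = 483 days.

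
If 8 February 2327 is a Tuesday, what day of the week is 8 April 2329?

Day-of-year of February 8, 2327: 39.
Day-of-year of April 8, 2329: 98.
2327 has 365 days, so 365 − 39 = 326 days remain in 2327.
Full years: 2328: 366. Sum = 366.
Total: 326 + 366 + 98 = 790 days.
790 mod 7 = 6, so 6 days after Tuesday is Monday.

Monday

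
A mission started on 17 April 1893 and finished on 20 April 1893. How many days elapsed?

Within April 1893: 20 − 17 = 3 days.

3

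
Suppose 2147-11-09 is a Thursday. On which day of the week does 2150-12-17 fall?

Thursday

November 9, 2147 → November 9, 2148: 366 days (2148 is a leap year).
November 9, 2148 → November 9, 2149: 365 days.
November 9, 2149 → November 9, 2150: 365 days.
November 2150: 30 − 9 = 21 days remain.
December 1–17, 2150: 17 days.
Residual: 38 days.
Total: 1134 days.
1134 is a multiple of 7, so 2150-12-17 falls on the same weekday: Thursday.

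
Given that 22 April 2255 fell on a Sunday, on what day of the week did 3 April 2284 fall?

Thursday

Day-of-year of April 22, 2255: 112.
Day-of-year of April 3, 2284: 94.
2255 has 365 days, so 365 − 112 = 253 days remain in 2255.
Full years 2256–2283: 21 common + 7 leap = 21×365 + 7×366 = 10227 days.
Total: 253 + 10227 + 94 = 10574 days.
10574 mod 7 = 4, so 4 days after Sunday is Thursday.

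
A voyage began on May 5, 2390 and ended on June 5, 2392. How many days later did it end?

May 5, 2390 → May 5, 2391: 365 days.
May 5, 2391 → May 5, 2392: 366 days (2392 is a leap year).
May 2392: 31 − 5 = 26 days remain.
June 1–5, 2392: 5 days.
Residual: 31 days.
Total: 762 days.

762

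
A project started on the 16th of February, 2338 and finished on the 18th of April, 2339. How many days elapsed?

426

February 16, 2338 → February 16, 2339: 365 days.
February 2339: 28 − 16 = 12 days remain (2339 is not a leap year, so February has 28 days).
Then March (31): 31 days.
April 1–18, 2339: 18 days.
Residual: 61 days.
Total: 426 days.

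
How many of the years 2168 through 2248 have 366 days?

Years divisible by 4: 2168, 2172, …, 2248 — 21 in all.
Of these, 2200 is divisible by 100 but not 400, so not leap.
Leap years: 21 − 1 = 20.

20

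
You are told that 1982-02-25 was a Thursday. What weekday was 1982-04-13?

Tuesday

February 1982: 28 − 25 = 3 days remain (1982 is not a leap year, so February has 28 days).
Then March (31): 31 days.
April 1–13, 1982: 13 days.
Total: 3 + 31 + 13 = 47 days.
47 mod 7 = 5, so 5 days after Thursday is Tuesday.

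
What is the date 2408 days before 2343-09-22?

2337-02-17

Count 2408 days before September 22, 2343:
Day-of-year of February 17, 2337: 48.
Day-of-year of September 22, 2343: 265.
2337 has 365 days, so 365 − 48 = 317 days remain in 2337.
Full years: 2338: 365; 2339: 365; 2340: 366; 2341: 365; 2342: 365. Sum = 1826.
Total: 317 + 1826 + 265 = 2408 days.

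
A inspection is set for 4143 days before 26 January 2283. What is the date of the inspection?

23 September 2271

Count 4143 days before January 26, 2283:
From September 23, 2271 to September 23, 2282: 11 years, of which 3 contain a Feb 29 — 8×365 + 3×366 = 4018 days.
September 2282: 30 − 23 = 7 days remain.
Then October (31), November (30), December (31): 31 + 30 + 31 = 92 days.
January 1–26, 2283: 26 days.
Residual: 125 days.
Total: 4143 days.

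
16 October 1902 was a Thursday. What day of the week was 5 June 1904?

October 16, 1902 → October 16, 1903: 365 days.
October 1903: 31 − 16 = 15 days remain.
Then November (30), December (31), January (31), February 1904 (29), March (31), April (30), May (31): 30 + 31 + 31 + 29 + 31 + 30 + 31 = 213 days.
June 1–5, 1904: 5 days.
Residual: 233 days.
Total: 598 days.
598 mod 7 = 3, so 3 days after Thursday is Sunday.

Sunday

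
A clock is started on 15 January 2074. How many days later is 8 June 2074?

144

January 2074: 31 − 15 = 16 days remain.
Then February 2074 (28), March (31), April (30), May (31): 28 + 31 + 30 + 31 = 120 days.
June 1–8, 2074: 8 days.
Total: 16 + 120 + 8 = 144 days.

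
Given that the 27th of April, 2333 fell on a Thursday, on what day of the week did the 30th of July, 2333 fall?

Sunday

April 2333: 30 − 27 = 3 days remain.
Then May (31), June (30): 31 + 30 = 61 days.
July 1–30, 2333: 30 days.
Total: 3 + 61 + 30 = 94 days.
94 mod 7 = 3, so 3 days after Thursday is Sunday.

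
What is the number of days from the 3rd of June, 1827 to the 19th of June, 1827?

16

Within June 1827: 19 − 3 = 16 days.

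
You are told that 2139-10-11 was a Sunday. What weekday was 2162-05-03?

Monday

From October 11, 2139 to October 11, 2161: 22 years, of which 6 contain a Feb 29 — 16×365 + 6×366 = 8036 days.
October 2161: 31 − 11 = 20 days remain.
Then November (30), December (31), January (31), February 2162 (28), March (31), April (30): 30 + 31 + 31 + 28 + 31 + 30 = 181 days.
May 1–3, 2162: 3 days.
Residual: 204 days.
Total: 8240 days.
8240 mod 7 = 1, so 1 day after Sunday is Monday.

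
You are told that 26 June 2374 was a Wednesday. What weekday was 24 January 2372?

Count forward from the earlier date (January 24, 2372) to the later (June 26, 2374):
January 24, 2372 → January 24, 2373: 366 days (2372 is a leap year).
January 24, 2373 → January 24, 2374: 365 days.
January 2374: 31 − 24 = 7 days remain.
Then February 2374 (28), March (31), April (30), May (31): 28 + 31 + 30 + 31 = 120 days.
June 1–26, 2374: 26 days.
Residual: 153 days.
Total: 884 days.
884 mod 7 = 2, so 2 days before Wednesday is Monday.

Monday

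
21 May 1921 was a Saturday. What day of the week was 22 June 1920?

Count forward from the earlier date (June 22, 1920) to the later (May 21, 1921):
June 1920: 30 − 22 = 8 days remain.
Then 10 full months totalling 304 days.
May 1–21, 1921: 21 days.
Total: 8 + 304 + 21 = 333 days.
333 mod 7 = 4, so 4 days before Saturday is Tuesday.

Tuesday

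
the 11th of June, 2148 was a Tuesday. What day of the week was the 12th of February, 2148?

Count forward from the earlier date (February 12, 2148) to the later (June 11, 2148):
February 2148: 29 − 12 = 17 days remain (2148 is a leap year, so February has 29 days).
Then March (31), April (30), May (31): 31 + 30 + 31 = 92 days.
June 1–11, 2148: 11 days.
Total: 17 + 92 + 11 = 120 days.
120 mod 7 = 1, so 1 day before Tuesday is Monday.

Monday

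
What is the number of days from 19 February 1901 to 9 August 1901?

February 1901: 28 − 19 = 9 days remain (1901 is not a leap year, so February has 28 days).
Then March (31), April (30), May (31), June (30), July (31): 31 + 30 + 31 + 30 + 31 = 153 days.
August 1–9, 1901: 9 days.
Total: 9 + 153 + 9 = 171 days.

171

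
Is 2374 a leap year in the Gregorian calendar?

2374 is not a leap year.

No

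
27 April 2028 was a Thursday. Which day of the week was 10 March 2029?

Saturday

April 2028: 30 − 27 = 3 days remain.
Then 10 full months totalling 304 days.
March 1–10, 2029: 10 days.
Residual: 317 days.
Total: 317 days.
317 mod 7 = 2, so 2 days after Thursday is Saturday.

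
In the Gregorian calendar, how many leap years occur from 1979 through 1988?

Years divisible by 4 in [1979, 1988]: 1980, 1984, 1988.
No century exceptions apply. Count: 3.

3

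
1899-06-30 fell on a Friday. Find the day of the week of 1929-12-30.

From June 30, 1899 to June 30, 1929: 30 years, of which 7 contain a Feb 29 — 23×365 + 7×366 = 10957 days.
(1900 is not a leap year (divisible by 100 but not 400).)
June 1929: 30 − 30 = 0 days remain.
Then July (31), August (31), September (30), October (31), November (30): 31 + 31 + 30 + 31 + 30 = 153 days.
December 1–30, 1929: 30 days.
Residual: 183 days.
Total: 11140 days.
11140 mod 7 = 3, so 3 days after Friday is Monday.

Monday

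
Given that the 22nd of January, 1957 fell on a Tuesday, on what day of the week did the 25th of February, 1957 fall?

January 1957: 31 − 22 = 9 days remain.
February 1–25, 1957: 25 days (1957 is not a leap year).
Total: 9 + 25 = 34 days.
34 mod 7 = 6, so 6 days after Tuesday is Monday.

Monday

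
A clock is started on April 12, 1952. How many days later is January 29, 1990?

Day-of-year of April 12, 1952: 103.
Day-of-year of January 29, 1990: 29.
1952 has 366 days, so 366 − 103 = 263 days remain in 1952.
Full years 1953–1989: 28 common + 9 leap = 28×365 + 9×366 = 13514 days.
Total: 263 + 13514 + 29 = 13806 days.

13806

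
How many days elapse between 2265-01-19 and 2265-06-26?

158

January 2265: 31 − 19 = 12 days remain.
Then February 2265 (28), March (31), April (30), May (31): 28 + 31 + 30 + 31 = 120 days.
June 1–26, 2265: 26 days.
Total: 12 + 120 + 26 = 158 days.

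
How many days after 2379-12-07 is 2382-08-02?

December 7, 2379 → December 7, 2380: 366 days (2380 is a leap year).
December 7, 2380 → December 7, 2381: 365 days.
December 2381: 31 − 7 = 24 days remain.
Then January (31), February 2382 (28), March (31), April (30), May (31), June (30), July (31): 31 + 28 + 31 + 30 + 31 + 30 + 31 = 212 days.
August 1–2, 2382: 2 days.
Residual: 238 days.
Total: 969 days.

969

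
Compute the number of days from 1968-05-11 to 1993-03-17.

Day-of-year of May 11, 1968: 132.
Day-of-year of March 17, 1993: 76.
1968 has 366 days, so 366 − 132 = 234 days remain in 1968.
Full years 1969–1992: 18 common + 6 leap = 18×365 + 6×366 = 8766 days.
Total: 234 + 8766 + 76 = 9076 days.

9076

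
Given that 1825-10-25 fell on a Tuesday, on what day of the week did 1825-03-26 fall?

Count forward from the earlier date (March 26, 1825) to the later (October 25, 1825):
March 1825: 31 − 26 = 5 days remain.
Then April (30), May (31), June (30), July (31), August (31), September (30): 30 + 31 + 30 + 31 + 31 + 30 = 183 days.
October 1–25, 1825: 25 days.
Total: 5 + 183 + 25 = 213 days.
213 mod 7 = 3, so 3 days before Tuesday is Saturday.

Saturday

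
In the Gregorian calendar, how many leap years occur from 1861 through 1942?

19

Years divisible by 4: 1864, 1868, …, 1940 — 20 in all.
Of these, 1900 is divisible by 100 but not 400, so not leap.
Leap years: 20 − 1 = 19.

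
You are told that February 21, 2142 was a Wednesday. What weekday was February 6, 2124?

Count forward from the earlier date (February 6, 2124) to the later (February 21, 2142):
From February 6, 2124 to February 6, 2142: 18 years, of which 5 contain a Feb 29 — 13×365 + 5×366 = 6575 days.
Within February 2142: 21 − 6 = 15 days.
Total: 6590 days.
6590 mod 7 = 3, so 3 days before Wednesday is Sunday.

Sunday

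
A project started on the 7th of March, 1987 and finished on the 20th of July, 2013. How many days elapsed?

9632

From March 7, 1987 to March 7, 2013: 26 years, of which 7 contain a Feb 29 — 19×365 + 7×366 = 9497 days.
(2000 is a leap year (divisible by 400).)
March 2013: 31 − 7 = 24 days remain.
Then April (30), May (31), June (30): 30 + 31 + 30 = 91 days.
July 1–20, 2013: 20 days.
Residual: 135 days.
Total: 9632 days.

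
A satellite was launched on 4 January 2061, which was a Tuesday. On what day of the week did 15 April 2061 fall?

January 2061: 31 − 4 = 27 days remain.
Then February 2061 (28), March (31): 28 + 31 = 59 days.
April 1–15, 2061: 15 days.
Total: 27 + 59 + 15 = 101 days.
101 mod 7 = 3, so 3 days after Tuesday is Friday.

Friday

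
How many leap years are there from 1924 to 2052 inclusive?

33

Years divisible by 4: 1924, 1928, …, 2052 — 33 in all.
2000 is divisible by 400, so still leap.
No century exceptions apply. Count: 33.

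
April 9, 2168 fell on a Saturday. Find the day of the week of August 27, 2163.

Saturday

Count forward from the earlier date (August 27, 2163) to the later (April 9, 2168):
August 27, 2163 → August 27, 2164: 366 days (2164 is a leap year).
August 27, 2164 → August 27, 2165: 365 days.
August 27, 2165 → August 27, 2166: 365 days.
August 27, 2166 → August 27, 2167: 365 days.
August 2167: 31 − 27 = 4 days remain.
Then September (30), October (31), November (30), December (31), January (31), February 2168 (29), March (31): 30 + 31 + 30 + 31 + 31 + 29 + 31 = 213 days.
April 1–9, 2168: 9 days.
Residual: 226 days.
Total: 1687 days.
1687 is a multiple of 7, so August 27, 2163 falls on the same weekday: Saturday.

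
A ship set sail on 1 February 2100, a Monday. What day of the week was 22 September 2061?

Thursday

Count forward from the earlier date (September 22, 2061) to the later (February 1, 2100):
From September 22, 2061 to September 22, 2099: 38 years, of which 9 contain a Feb 29 — 29×365 + 9×366 = 13879 days.
September 2099: 30 − 22 = 8 days remain.
Then October (31), November (30), December (31), January (31): 31 + 30 + 31 + 31 = 123 days.
February 1, 2100: 1 day (2100 is not a leap year (divisible by 100 but not 400)).
Residual: 132 days.
Total: 14011 days.
14011 mod 7 = 4, so 4 days before Monday is Thursday.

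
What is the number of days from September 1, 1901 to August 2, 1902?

September 1901: 30 − 1 = 29 days remain.
Then 10 full months totalling 304 days.
August 1–2, 1902: 2 days.
Residual: 335 days.
Total: 335 days.

335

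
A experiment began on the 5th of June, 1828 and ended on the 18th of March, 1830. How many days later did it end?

Day-of-year of June 5, 1828: 157.
Day-of-year of March 18, 1830: 77.
1828 has 366 days, so 366 − 157 = 209 days remain in 1828.
Full years: 1829: 365. Sum = 365.
Total: 209 + 365 + 77 = 651 days.

651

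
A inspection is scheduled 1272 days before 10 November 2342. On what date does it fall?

18 May 2339

Count 1272 days before November 10, 2342:
May 18, 2339 → May 18, 2340: 366 days (2340 is a leap year).
May 18, 2340 → May 18, 2341: 365 days.
May 18, 2341 → May 18, 2342: 365 days.
May 2342: 31 − 18 = 13 days remain.
Then June (30), July (31), August (31), September (30), October (31): 30 + 31 + 31 + 30 + 31 = 153 days.
November 1–10, 2342: 10 days.
Residual: 176 days.
Total: 1272 days.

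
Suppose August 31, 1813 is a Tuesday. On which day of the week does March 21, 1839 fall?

From August 31, 1813 to August 31, 1838: 25 years, of which 6 contain a Feb 29 — 19×365 + 6×366 = 9131 days.
August 1838: 31 − 31 = 0 days remain.
Then September (30), October (31), November (30), December (31), January (31), February 1839 (28): 30 + 31 + 30 + 31 + 31 + 28 = 181 days.
March 1–21, 1839: 21 days.
Residual: 202 days.
Total: 9333 days.
9333 mod 7 = 2, so 2 days after Tuesday is Thursday.

Thursday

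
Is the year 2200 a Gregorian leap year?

No

2200 is not a leap year (divisible by 100 but not 400).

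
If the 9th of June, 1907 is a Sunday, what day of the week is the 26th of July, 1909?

June 1907: 30 − 9 = 21 days remain.
Then 24 full months totalling 731 days.
July 1–26, 1909: 26 days.
Total: 21 + 731 + 26 = 778 days.
778 mod 7 = 1, so 1 day after Sunday is Monday.

Monday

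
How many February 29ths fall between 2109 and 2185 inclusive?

19

Years divisible by 4: 2112, 2116, …, 2184 — 19 in all.
No century exceptions apply. Count: 19.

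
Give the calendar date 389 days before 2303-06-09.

2302-05-16

Count 389 days before June 9, 2303:
May 16, 2302 → May 16, 2303: 365 days.
May 2303: 31 − 16 = 15 days remain.
June 1–9, 2303: 9 days.
Residual: 24 days.
Total: 389 days.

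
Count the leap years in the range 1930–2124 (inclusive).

48

Years divisible by 4: 1932, 1936, …, 2124 — 49 in all.
Of these, 2100 is divisible by 100 but not 400, so not leap.
2000 is divisible by 400, so still leap.
Leap years: 49 − 1 = 48.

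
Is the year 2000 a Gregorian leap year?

Yes

2000 is a leap year (divisible by 400).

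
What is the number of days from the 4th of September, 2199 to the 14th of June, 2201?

648

Day-of-year of September 4, 2199: 247.
Day-of-year of June 14, 2201: 165.
2199 has 365 days, so 365 − 247 = 118 days remain in 2199.
Full years: 2200: 365. Sum = 365.
Total: 118 + 365 + 165 = 648 days.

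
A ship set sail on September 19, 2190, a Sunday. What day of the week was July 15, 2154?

Count forward from the earlier date (July 15, 2154) to the later (September 19, 2190):
From July 15, 2154 to July 15, 2190: 36 years, of which 9 contain a Feb 29 — 27×365 + 9×366 = 13149 days.
July 2190: 31 − 15 = 16 days remain.
Then August (31): 31 days.
September 1–19, 2190: 19 days.
Residual: 66 days.
Total: 13215 days.
13215 mod 7 = 6, so 6 days before Sunday is Monday.

Monday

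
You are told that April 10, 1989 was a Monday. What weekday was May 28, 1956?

Count forward from the earlier date (May 28, 1956) to the later (April 10, 1989):
From May 28, 1956 to May 28, 1988: 32 years, of which 8 contain a Feb 29 — 24×365 + 8×366 = 11688 days.
May 1988: 31 − 28 = 3 days remain.
Then 10 full months totalling 304 days.
April 1–10, 1989: 10 days.
Residual: 317 days.
Total: 12005 days.
12005 is a multiple of 7, so May 28, 1956 falls on the same weekday: Monday.

Monday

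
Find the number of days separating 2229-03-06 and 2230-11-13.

617

March 2229: 31 − 6 = 25 days remain.
Then 19 full months totalling 579 days.
November 1–13, 2230: 13 days.
Total: 25 + 579 + 13 = 617 days.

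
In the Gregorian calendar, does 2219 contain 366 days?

No

2219 is not a leap year.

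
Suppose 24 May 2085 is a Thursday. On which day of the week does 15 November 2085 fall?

May 2085: 31 − 24 = 7 days remain.
Then June (30), July (31), August (31), September (30), October (31): 30 + 31 + 31 + 30 + 31 = 153 days.
November 1–15, 2085: 15 days.
Total: 7 + 153 + 15 = 175 days.
175 is a multiple of 7, so 15 November 2085 falls on the same weekday: Thursday.

Thursday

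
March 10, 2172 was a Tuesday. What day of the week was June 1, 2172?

March 2172: 31 − 10 = 21 days remain.
Then April (30), May (31): 30 + 31 = 61 days.
June 1, 2172: 1 day.
Total: 21 + 61 + 1 = 83 days.
83 mod 7 = 6, so 6 days after Tuesday is Monday.

Monday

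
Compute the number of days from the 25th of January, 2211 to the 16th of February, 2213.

753

January 2211: 31 − 25 = 6 days remain.
Then 24 full months totalling 731 days.
February 1–16, 2213: 16 days (2213 is not a leap year).
Total: 6 + 731 + 16 = 753 days.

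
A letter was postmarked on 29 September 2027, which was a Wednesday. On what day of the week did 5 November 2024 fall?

Tuesday

Count forward from the earlier date (November 5, 2024) to the later (September 29, 2027):
Day-of-year of November 5, 2024: 310.
Day-of-year of September 29, 2027: 272.
2024 has 366 days, so 366 − 310 = 56 days remain in 2024.
Full years: 2025: 365; 2026: 365. Sum = 730.
Total: 56 + 730 + 272 = 1058 days.
1058 mod 7 = 1, so 1 day before Wednesday is Tuesday.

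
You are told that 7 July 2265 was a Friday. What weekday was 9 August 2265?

July 2265: 31 − 7 = 24 days remain.
August 1–9, 2265: 9 days.
Total: 24 + 9 = 33 days.
33 mod 7 = 5, so 5 days after Friday is Wednesday.

Wednesday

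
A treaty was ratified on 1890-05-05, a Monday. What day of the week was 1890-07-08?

Tuesday

May 1890: 31 − 5 = 26 days remain.
Then June (30): 30 days.
July 1–8, 1890: 8 days.
Total: 26 + 30 + 8 = 64 days.
64 mod 7 = 1, so 1 day after Monday is Tuesday.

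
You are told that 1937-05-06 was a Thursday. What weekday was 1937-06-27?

Sunday

May 1937: 31 − 6 = 25 days remain.
June 1–27, 1937: 27 days.
Total: 25 + 27 = 52 days.
52 mod 7 = 3, so 3 days after Thursday is Sunday.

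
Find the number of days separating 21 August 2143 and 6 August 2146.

August 21, 2143 → August 21, 2144: 366 days (2144 is a leap year).
August 21, 2144 → August 21, 2145: 365 days.
August 2145: 31 − 21 = 10 days remain.
Then 11 full months totalling 334 days.
August 1–6, 2146: 6 days.
Residual: 350 days.
Total: 1081 days.

1081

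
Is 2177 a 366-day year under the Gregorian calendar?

2177 is not a leap year.

No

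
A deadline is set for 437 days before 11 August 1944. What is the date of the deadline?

1 June 1943

Count 437 days before August 11, 1944:
June 1, 1943 → June 1, 1944: 366 days (1944 is a leap year).
June 1944: 30 − 1 = 29 days remain.
Then July (31): 31 days.
August 1–11, 1944: 11 days.
Residual: 71 days.
Total: 437 days.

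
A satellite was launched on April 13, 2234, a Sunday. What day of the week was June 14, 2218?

Sunday

Count forward from the earlier date (June 14, 2218) to the later (April 13, 2234):
Day-of-year of June 14, 2218: 165.
Day-of-year of April 13, 2234: 103.
2218 has 365 days, so 365 − 165 = 200 days remain in 2218.
Full years 2219–2233: 11 common + 4 leap = 11×365 + 4×366 = 5479 days.
Total: 200 + 5479 + 103 = 5782 days.
5782 is a multiple of 7, so June 14, 2218 falls on the same weekday: Sunday.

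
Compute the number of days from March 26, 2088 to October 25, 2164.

From March 26, 2088 to March 26, 2164: 76 years, of which 18 contain a Feb 29 — 58×365 + 18×366 = 27758 days.
(2100 is not a leap year (divisible by 100 but not 400).)
March 2164: 31 − 26 = 5 days remain.
Then April (30), May (31), June (30), July (31), August (31), September (30): 30 + 31 + 30 + 31 + 31 + 30 = 183 days.
October 1–25, 2164: 25 days.
Residual: 213 days.
Total: 27971 days.

27971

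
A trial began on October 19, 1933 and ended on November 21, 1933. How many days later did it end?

33

October 1933: 31 − 19 = 12 days remain.
November 1–21, 1933: 21 days.
Total: 12 + 21 = 33 days.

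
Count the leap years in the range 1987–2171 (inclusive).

Years divisible by 4: 1988, 1992, …, 2168 — 46 in all.
Of these, 2100 is divisible by 100 but not 400, so not leap.
2000 is divisible by 400, so still leap.
Leap years: 46 − 1 = 45.

45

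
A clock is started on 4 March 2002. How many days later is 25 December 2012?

3949

From March 4, 2002 to March 4, 2012: 10 years, of which 3 contain a Feb 29 — 7×365 + 3×366 = 3653 days.
March 2012: 31 − 4 = 27 days remain.
Then April (30), May (31), June (30), July (31), August (31), September (30), October (31), November (30): 30 + 31 + 30 + 31 + 31 + 30 + 31 + 30 = 244 days.
December 1–25, 2012: 25 days.
Residual: 296 days.
Total: 3949 days.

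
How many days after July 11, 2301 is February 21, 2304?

955

July 11, 2301 → July 11, 2302: 365 days.
July 11, 2302 → July 11, 2303: 365 days.
July 2303: 31 − 11 = 20 days remain.
Then August (31), September (30), October (31), November (30), December (31), January (31): 31 + 30 + 31 + 30 + 31 + 31 = 184 days.
February 1–21, 2304: 21 days (2304 is a leap year).
Residual: 225 days.
Total: 955 days.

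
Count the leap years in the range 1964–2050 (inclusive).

22

Years divisible by 4: 1964, 1968, …, 2048 — 22 in all.
2000 is divisible by 400, so still leap.
No century exceptions apply. Count: 22.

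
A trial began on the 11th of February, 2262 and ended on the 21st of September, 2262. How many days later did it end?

February 2262: 28 − 11 = 17 days remain (2262 is not a leap year, so February has 28 days).
Then March (31), April (30), May (31), June (30), July (31), August (31): 31 + 30 + 31 + 30 + 31 + 31 = 184 days.
September 1–21, 2262: 21 days.
Total: 17 + 184 + 21 = 222 days.

222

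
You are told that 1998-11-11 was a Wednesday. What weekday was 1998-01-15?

Thursday

Count forward from the earlier date (January 15, 1998) to the later (November 11, 1998):
January 1998: 31 − 15 = 16 days remain.
Then 9 full months totalling 273 days.
November 1–11, 1998: 11 days.
Total: 16 + 273 + 11 = 300 days.
300 mod 7 = 6, so 6 days before Wednesday is Thursday.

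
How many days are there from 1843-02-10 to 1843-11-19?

February 1843: 28 − 10 = 18 days remain (1843 is not a leap year, so February has 28 days).
Then March (31), April (30), May (31), June (30), July (31), August (31), September (30), October (31): 31 + 30 + 31 + 30 + 31 + 31 + 30 + 31 = 245 days.
November 1–19, 1843: 19 days.
Total: 18 + 245 + 19 = 282 days.

282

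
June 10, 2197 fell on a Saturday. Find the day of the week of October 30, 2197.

June 2197: 30 − 10 = 20 days remain.
Then July (31), August (31), September (30): 31 + 31 + 30 = 92 days.
October 1–30, 2197: 30 days.
Total: 20 + 92 + 30 = 142 days.
142 mod 7 = 2, so 2 days after Saturday is Monday.

Monday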